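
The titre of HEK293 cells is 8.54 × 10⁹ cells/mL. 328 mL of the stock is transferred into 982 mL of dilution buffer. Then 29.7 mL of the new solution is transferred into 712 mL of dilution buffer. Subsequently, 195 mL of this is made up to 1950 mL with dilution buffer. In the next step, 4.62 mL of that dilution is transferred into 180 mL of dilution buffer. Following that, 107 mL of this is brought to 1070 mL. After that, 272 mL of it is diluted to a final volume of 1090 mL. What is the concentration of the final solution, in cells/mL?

Overall dilution factor = 3.994 × 24.97 × 10 × 39.96 × 10 × 4.007 = 1.60 × 10⁶.
8.54 × 10⁹ cells/mL / 1.60 × 10⁶ = 5350 cells/mL.

5350 cells/mL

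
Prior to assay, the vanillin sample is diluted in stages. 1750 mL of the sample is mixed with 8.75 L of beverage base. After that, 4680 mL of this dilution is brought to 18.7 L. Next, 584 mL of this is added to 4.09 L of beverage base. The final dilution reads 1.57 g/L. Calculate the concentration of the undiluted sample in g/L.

Overall dilution factor = 6 × 3.996 × 8.003 = 192.
Original = 1.57 g/L × 192 = 301 g/L.

301 g/L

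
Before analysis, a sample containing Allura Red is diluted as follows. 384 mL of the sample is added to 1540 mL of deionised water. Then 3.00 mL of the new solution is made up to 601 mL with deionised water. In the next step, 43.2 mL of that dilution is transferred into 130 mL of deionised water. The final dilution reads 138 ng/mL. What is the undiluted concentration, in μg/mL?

Overall dilution factor = 5.010 × 200.3 × 4.009 = 4024.
Original = 138 ng/mL × 4024 = 5.55 × 10⁵ ng/mL = 555 μg/mL.

555 μg/mL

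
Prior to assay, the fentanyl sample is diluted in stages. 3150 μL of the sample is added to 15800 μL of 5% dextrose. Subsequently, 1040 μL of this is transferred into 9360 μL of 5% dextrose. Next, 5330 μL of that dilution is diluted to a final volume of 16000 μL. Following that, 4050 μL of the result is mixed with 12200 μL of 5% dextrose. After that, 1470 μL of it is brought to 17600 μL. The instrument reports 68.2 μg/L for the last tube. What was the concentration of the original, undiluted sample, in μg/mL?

Overall dilution factor = 6.016 × 10 × 3.002 × 4.012 × 11.97 = 8675.
Original = 68.2 μg/L × 8675 = 5.92 × 10⁵ μg/L = 592 μg/mL.

592 μg/mL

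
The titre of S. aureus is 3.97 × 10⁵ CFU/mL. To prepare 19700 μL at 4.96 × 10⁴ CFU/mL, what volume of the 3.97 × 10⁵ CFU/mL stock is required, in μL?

2460 μL

V₁ = C₂V₂/C₁ = 4.96 × 10⁴ × 19700 / 3.97 × 10⁵ = 2461 μL.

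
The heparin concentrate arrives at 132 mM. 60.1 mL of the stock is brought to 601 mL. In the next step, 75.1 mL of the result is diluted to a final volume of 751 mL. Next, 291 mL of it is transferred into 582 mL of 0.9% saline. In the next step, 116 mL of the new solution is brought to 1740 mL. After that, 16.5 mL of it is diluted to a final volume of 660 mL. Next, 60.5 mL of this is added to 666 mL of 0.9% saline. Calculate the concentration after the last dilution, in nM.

Overall dilution factor = 10 × 10 × 3 × 15 × 40 × 12.01 = 2.16 × 10⁶.
132 mM / 2.16 × 10⁶ = 6.11 × 10⁻⁵ mM = 61.1 nM.

61.1 nM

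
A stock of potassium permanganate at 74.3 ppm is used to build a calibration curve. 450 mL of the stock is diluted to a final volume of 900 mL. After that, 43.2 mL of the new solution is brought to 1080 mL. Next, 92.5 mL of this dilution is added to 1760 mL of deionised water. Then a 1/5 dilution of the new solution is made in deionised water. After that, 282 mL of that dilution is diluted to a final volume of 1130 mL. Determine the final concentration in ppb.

Overall dilution factor = 2 × 25 × 20.03 × 5 × 4.007 = 2.01 × 10⁴.
74.3 ppm / 2.01 × 10⁴ = 3.70 × 10⁻³ ppm = 3.70 ppb.

3.70 ppb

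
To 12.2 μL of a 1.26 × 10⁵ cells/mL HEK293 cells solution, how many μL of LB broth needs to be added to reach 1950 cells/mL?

776 μL

V₂ = C₁V₁/C₂ = 1.26 × 10⁵ × 12.2 / 1950 = 788 μL.
Diluent to add = V₂ − V₁ = 788 − 12.2 = 776 μL.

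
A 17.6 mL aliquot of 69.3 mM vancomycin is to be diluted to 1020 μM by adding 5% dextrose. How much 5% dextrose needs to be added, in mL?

1180 mL

1020 μM = 1.02 mM.
V₂ = C₁V₁/C₂ = 69.3 × 17.6 / 1.02 = 1196 mL.
Diluent to add = V₂ − V₁ = 1196 − 17.6 = 1180 mL.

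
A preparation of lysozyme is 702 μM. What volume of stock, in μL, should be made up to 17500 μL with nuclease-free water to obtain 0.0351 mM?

875 μL

0.0351 mM = 35.1 μM.
V₁ = C₂V₂/C₁ = 35.1 × 17500 / 702 = 875 μL.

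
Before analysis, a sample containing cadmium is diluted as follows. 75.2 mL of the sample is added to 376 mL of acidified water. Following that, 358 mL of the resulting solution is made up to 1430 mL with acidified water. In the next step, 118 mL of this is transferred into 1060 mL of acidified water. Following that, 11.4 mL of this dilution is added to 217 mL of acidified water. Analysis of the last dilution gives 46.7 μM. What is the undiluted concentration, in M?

Overall dilution factor = 6 × 3.994 × 9.983 × 20.04 = 4794.
Original = 46.7 μM × 4794 = 2.24 × 10⁵ μM = 0.224 M.

0.224 M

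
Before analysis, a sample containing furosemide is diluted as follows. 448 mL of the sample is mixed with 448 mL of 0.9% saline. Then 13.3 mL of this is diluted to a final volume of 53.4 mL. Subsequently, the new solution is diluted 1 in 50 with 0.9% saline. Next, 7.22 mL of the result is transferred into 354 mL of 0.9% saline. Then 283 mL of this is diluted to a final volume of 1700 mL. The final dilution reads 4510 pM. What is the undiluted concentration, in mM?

Overall dilution factor = 2 × 4.015 × 50 × 50.03 × 6.007 = 1.21 × 10⁵.
Original = 4510 pM × 1.21 × 10⁵ = 5.44 × 10⁸ pM = 0.544 mM.

0.544 mM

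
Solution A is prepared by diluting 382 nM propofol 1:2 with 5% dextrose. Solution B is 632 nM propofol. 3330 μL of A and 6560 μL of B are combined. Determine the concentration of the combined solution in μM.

0.484 μM

C_A = 382 nM / 2 = 191 nM.
C_mix = (C_A·V_A + C_B·V_B)/(V_A + V_B) = (191×3330 + 632×6560) / 9890 = 484 nM = 0.484 μM.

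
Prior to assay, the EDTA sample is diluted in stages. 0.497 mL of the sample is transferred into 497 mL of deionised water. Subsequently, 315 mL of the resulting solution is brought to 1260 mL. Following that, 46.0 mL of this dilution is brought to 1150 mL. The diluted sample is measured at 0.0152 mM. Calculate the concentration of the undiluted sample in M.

Overall dilution factor = 1001 × 4 × 25 = 1.00 × 10⁵.
Original = 0.0152 mM × 1.00 × 10⁵ = 1522 mM = 1.52 M.

1.52 M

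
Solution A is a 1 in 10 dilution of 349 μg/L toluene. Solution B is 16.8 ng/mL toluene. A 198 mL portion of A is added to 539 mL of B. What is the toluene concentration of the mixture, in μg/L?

21.7 μg/L

C_A = 349 μg/L / 10 = 34.9 μg/L.
C_B = 16.8 ng/mL = 16.8 μg/L.
C_mix = (C_A·V_A + C_B·V_B)/(V_A + V_B) = (34.9×198 + 16.8×539) / 737.0 = 21.7 μg/L.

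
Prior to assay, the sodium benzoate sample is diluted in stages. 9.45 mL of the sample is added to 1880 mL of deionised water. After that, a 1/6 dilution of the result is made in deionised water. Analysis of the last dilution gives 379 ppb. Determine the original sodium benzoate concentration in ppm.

Overall dilution factor = 199.9 × 6 = 1200.
Original = 379 ppb × 1200 = 4.55 × 10⁵ ppb = 455 ppm.

455 ppm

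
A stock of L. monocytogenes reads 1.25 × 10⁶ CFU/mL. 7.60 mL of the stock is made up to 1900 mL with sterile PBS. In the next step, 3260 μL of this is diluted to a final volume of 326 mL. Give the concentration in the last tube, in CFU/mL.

Overall dilution factor = 250 × 100 = 2.50 × 10⁴.
1.25 × 10⁶ CFU/mL / 2.50 × 10⁴ = 50.0 CFU/mL.

50.0 CFU/mL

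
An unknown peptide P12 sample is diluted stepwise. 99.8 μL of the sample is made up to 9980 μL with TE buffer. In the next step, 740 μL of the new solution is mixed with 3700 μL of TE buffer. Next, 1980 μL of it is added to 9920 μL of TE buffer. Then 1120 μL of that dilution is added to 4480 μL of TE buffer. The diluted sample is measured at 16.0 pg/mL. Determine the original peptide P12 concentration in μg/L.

Overall dilution factor = 100 × 6 × 6.010 × 5 = 1.80 × 10⁴.
Original = 16.0 pg/mL × 1.80 × 10⁴ = 2.88 × 10⁵ pg/mL = 288 μg/L.

288 μg/L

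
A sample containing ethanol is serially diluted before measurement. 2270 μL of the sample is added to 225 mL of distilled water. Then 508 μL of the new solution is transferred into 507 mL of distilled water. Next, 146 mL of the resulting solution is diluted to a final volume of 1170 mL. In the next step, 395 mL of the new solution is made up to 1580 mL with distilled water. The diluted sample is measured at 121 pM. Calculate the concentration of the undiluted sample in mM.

0.388 mM

Overall dilution factor = 100.1 × 999.0 × 8.014 × 4 = 3.21 × 10⁶.
Original = 121 pM × 3.21 × 10⁶ = 3.88 × 10⁸ pM = 0.388 mM.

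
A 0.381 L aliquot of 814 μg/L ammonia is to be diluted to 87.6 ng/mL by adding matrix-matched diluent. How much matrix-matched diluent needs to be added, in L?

3.16 L

87.6 ng/mL = 87.6 μg/L.
V₂ = C₁V₁/C₂ = 814 × 0.381 / 87.6 = 3.54 L.
Diluent to add = V₂ − V₁ = 3.54 − 0.381 = 3.16 L.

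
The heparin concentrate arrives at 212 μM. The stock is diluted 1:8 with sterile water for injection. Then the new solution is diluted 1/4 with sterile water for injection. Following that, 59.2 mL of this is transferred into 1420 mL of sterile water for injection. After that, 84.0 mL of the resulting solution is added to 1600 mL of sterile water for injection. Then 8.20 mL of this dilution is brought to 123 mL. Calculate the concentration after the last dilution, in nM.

0.882 nM

Overall dilution factor = 8 × 4 × 24.99 × 20.05 × 15 = 2.40 × 10⁵.
212 μM / 2.40 × 10⁵ = 8.82 × 10⁻⁴ μM = 0.882 nM.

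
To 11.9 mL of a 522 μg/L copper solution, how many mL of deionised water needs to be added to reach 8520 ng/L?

8520 ng/L = 8.52 μg/L.
V₂ = C₁V₁/C₂ = 522 × 11.9 / 8.52 = 729 mL.
Diluent to add = V₂ − V₁ = 729 − 11.9 = 717 mL.

717 mL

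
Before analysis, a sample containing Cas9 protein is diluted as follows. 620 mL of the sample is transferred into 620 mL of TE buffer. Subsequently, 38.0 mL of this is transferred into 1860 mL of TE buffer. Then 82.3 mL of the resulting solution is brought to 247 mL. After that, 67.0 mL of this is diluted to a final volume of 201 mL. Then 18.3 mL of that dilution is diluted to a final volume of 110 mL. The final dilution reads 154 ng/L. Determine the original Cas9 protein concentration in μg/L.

833 μg/L

Overall dilution factor = 2 × 49.95 × 3.001 × 3 × 6.011 = 5406.
Original = 154 ng/L × 5406 = 8.33 × 10⁵ ng/L = 833 μg/L.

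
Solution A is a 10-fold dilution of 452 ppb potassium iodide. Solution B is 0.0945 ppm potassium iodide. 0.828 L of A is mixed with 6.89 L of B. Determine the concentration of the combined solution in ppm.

0.0892 ppm

C_A = 452 ppb / 10 = 45.2 ppb.
C_B = 0.0945 ppm = 94.5 ppb.
C_mix = (C_A·V_A + C_B·V_B)/(V_A + V_B) = (45.2×0.828 + 94.5×6.89) / 7.718 = 89.2 ppb = 0.0892 ppm.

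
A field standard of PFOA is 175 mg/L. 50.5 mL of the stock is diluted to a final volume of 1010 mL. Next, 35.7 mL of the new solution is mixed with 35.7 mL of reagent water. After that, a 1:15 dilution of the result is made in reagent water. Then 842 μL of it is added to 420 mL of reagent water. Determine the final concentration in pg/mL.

Overall dilution factor = 20 × 2 × 15 × 499.8 = 3.00 × 10⁵.
175 mg/L / 3.00 × 10⁵ = 5.84 × 10⁻⁴ mg/L = 584 pg/mL.

584 pg/mL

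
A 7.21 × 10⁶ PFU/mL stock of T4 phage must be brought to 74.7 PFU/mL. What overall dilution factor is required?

9.65 × 10⁴

Factor = C₀/C_target = 7.21 × 10⁶ PFU/mL / 74.7 PFU/mL = 9.65 × 10⁴.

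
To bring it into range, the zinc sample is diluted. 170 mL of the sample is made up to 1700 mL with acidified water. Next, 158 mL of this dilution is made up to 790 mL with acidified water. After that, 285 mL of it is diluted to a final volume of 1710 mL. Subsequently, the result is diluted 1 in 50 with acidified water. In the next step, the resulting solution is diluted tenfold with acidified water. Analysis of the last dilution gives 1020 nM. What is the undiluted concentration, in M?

Overall dilution factor = 10 × 5 × 6 × 50 × 10 = 1.50 × 10⁵.
Original = 1020 nM × 1.50 × 10⁵ = 1.53 × 10⁸ nM = 0.153 M.

0.153 M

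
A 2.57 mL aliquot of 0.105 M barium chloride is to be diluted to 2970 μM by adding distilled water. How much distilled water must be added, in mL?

2970 μM = 2.97 × 10⁻³ M.
V₂ = C₁V₁/C₂ = 0.105 × 2.57 / 2.97 × 10⁻³ = 90.9 mL.
Diluent to add = V₂ − V₁ = 90.9 − 2.57 = 88.3 mL.

88.3 mL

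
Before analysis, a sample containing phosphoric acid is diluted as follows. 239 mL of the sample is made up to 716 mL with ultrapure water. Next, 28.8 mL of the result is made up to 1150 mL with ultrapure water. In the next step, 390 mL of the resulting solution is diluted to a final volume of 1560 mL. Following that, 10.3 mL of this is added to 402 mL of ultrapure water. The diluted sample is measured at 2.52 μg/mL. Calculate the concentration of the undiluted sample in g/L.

Overall dilution factor = 2.996 × 39.93 × 4 × 40.03 = 1.92 × 10⁴.
Original = 2.52 μg/mL × 1.92 × 10⁴ = 4.83 × 10⁴ μg/mL = 48.3 g/L.

48.3 g/L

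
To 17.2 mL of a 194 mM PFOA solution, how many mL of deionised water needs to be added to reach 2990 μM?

2990 μM = 2.99 mM.
V₂ = C₁V₁/C₂ = 194 × 17.2 / 2.99 = 1116 mL.
Diluent to add = V₂ − V₁ = 1116 − 17.2 = 1100 mL.

1100 mL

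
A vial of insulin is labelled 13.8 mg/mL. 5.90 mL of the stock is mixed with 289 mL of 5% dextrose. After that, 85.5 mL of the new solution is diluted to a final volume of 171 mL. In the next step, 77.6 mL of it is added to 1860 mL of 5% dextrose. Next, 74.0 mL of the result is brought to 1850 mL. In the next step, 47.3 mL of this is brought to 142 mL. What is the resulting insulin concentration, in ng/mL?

73.7 ng/mL

Overall dilution factor = 49.98 × 2 × 24.97 × 25 × 3.002 = 1.87 × 10⁵.
13.8 mg/mL / 1.87 × 10⁵ = 7.37 × 10⁻⁵ mg/mL = 73.7 ng/mL.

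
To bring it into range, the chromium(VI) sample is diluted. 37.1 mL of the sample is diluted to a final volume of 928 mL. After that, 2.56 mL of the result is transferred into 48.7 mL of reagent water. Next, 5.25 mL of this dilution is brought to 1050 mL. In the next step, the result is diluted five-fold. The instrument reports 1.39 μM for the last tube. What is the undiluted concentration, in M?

0.696 M

Overall dilution factor = 25.01 × 20.02 × 200 × 5 = 5.01 × 10⁵.
Original = 1.39 μM × 5.01 × 10⁵ = 6.96 × 10⁵ μM = 0.696 M.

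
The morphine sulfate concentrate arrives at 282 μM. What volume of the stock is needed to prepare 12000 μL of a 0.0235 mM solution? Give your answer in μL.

1000 μL

0.0235 mM = 23.5 μM.
V₁ = C₂V₂/C₁ = 23.5 × 12000 / 282 = 1000 μL.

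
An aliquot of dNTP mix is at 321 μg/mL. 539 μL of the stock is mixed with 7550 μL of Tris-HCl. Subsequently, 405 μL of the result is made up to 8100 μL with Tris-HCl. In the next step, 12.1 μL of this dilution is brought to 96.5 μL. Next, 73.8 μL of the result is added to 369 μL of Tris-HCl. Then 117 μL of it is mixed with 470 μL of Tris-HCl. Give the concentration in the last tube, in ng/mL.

Overall dilution factor = 15.01 × 20 × 7.975 × 6 × 5.017 = 7.21 × 10⁴.
321 μg/mL / 7.21 × 10⁴ = 4.45 × 10⁻³ μg/mL = 4.45 ng/mL.

4.45 ng/mL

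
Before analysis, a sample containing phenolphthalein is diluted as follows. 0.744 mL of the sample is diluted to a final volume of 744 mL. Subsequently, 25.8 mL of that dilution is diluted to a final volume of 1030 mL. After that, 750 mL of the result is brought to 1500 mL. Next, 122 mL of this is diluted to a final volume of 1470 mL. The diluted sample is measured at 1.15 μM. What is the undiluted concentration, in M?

1.11 M

Overall dilution factor = 1000 × 39.92 × 2 × 12.05 = 9.62 × 10⁵.
Original = 1.15 μM × 9.62 × 10⁵ = 1.11 × 10⁶ μM = 1.11 M.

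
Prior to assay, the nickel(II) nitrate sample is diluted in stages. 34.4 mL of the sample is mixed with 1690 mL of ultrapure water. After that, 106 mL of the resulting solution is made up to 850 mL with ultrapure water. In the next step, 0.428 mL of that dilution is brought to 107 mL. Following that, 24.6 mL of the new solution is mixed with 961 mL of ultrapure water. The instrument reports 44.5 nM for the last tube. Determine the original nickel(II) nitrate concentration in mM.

Overall dilution factor = 50.13 × 8.019 × 250 × 40.07 = 4.03 × 10⁶.
Original = 44.5 nM × 4.03 × 10⁶ = 1.79 × 10⁸ nM = 179 mM.

179 mM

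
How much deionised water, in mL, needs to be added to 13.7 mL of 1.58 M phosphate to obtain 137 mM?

144 mL

137 mM = 0.137 M.
V₂ = C₁V₁/C₂ = 1.58 × 13.7 / 0.137 = 158 mL.
Diluent to add = V₂ − V₁ = 158 − 13.7 = 144 mL.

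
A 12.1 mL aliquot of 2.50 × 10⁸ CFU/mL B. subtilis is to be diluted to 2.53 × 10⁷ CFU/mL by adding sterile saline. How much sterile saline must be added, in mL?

V₂ = C₁V₁/C₂ = 2.50 × 10⁸ × 12.1 / 2.53 × 10⁷ = 120 mL.
Diluent to add = V₂ − V₁ = 120 − 12.1 = 107 mL.

107 mL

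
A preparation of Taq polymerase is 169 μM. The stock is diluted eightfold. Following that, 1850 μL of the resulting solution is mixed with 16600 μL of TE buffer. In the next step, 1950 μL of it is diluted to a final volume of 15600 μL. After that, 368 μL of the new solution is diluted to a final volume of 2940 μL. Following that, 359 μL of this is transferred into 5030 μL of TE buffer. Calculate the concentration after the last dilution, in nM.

Overall dilution factor = 8 × 9.973 × 8 × 7.989 × 15.01 = 7.65 × 10⁴.
169 μM / 7.65 × 10⁴ = 2.21 × 10⁻³ μM = 2.21 nM.

2.21 nM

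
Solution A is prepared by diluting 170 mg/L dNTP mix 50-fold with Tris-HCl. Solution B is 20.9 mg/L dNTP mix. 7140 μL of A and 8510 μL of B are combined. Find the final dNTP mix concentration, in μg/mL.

C_A = 170 mg/L / 50 = 3.40 mg/L.
C_mix = (C_A·V_A + C_B·V_B)/(V_A + V_B) = (3.40×7140 + 20.9×8510) / 15650 = 12.9 mg/L = 12.9 μg/mL.

12.9 μg/mL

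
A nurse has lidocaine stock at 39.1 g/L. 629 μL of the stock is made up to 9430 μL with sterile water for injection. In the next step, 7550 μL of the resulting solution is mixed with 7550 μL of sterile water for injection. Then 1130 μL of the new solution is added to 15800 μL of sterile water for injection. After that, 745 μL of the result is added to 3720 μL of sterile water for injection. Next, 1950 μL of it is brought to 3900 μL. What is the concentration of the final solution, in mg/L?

7.26 mg/L

Overall dilution factor = 14.99 × 2 × 14.98 × 5.993 × 2 = 5385.
39.1 g/L / 5385 = 7.26 × 10⁻³ g/L = 7.26 mg/L.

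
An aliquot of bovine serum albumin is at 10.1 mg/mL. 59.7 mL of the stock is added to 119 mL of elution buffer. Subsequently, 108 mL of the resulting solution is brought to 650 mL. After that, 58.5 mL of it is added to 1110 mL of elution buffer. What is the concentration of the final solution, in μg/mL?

Overall dilution factor = 2.993 × 6.019 × 19.97 = 360.
10.1 mg/mL / 360 = 0.0281 mg/mL = 28.1 μg/mL.

28.1 μg/mL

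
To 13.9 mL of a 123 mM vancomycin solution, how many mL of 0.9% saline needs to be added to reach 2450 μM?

684 mL

2450 μM = 2.45 mM.
V₂ = C₁V₁/C₂ = 123 × 13.9 / 2.45 = 698 mL.
Diluent to add = V₂ − V₁ = 698 − 13.9 = 684 mL.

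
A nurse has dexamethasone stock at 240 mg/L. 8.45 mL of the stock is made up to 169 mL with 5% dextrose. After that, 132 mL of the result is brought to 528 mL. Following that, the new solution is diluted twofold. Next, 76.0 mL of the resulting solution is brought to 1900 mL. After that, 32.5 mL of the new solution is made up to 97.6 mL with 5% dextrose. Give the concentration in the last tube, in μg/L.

Overall dilution factor = 20 × 4 × 2 × 25 × 3.003 = 1.20 × 10⁴.
240 mg/L / 1.20 × 10⁴ = 0.0200 mg/L = 20.0 μg/L.

20.0 μg/L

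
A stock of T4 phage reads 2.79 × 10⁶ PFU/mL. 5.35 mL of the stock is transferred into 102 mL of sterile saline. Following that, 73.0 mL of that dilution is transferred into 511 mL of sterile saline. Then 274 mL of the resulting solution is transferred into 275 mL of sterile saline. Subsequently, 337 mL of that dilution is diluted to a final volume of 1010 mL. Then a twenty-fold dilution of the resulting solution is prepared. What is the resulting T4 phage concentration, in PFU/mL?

145 PFU/mL

Overall dilution factor = 20.07 × 8 × 2.004 × 2.997 × 20 = 1.93 × 10⁴.
2.79 × 10⁶ PFU/mL / 1.93 × 10⁴ = 145 PFU/mL.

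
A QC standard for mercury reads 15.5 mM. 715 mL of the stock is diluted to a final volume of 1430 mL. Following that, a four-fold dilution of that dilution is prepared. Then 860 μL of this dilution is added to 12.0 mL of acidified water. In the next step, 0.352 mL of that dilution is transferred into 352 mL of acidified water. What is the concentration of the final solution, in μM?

0.129 μM

Overall dilution factor = 2 × 4 × 14.95 × 1001 = 1.20 × 10⁵.
15.5 mM / 1.20 × 10⁵ = 1.29 × 10⁻⁴ mM = 0.129 μM.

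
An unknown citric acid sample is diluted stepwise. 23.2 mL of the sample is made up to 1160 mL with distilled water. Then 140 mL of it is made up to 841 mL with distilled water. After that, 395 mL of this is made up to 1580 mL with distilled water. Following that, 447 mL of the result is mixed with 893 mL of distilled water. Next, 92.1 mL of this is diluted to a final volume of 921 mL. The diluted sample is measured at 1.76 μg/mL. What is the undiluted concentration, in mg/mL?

Overall dilution factor = 50 × 6.007 × 4 × 2.998 × 10 = 3.60 × 10⁴.
Original = 1.76 μg/mL × 3.60 × 10⁴ = 6.34 × 10⁴ μg/mL = 63.4 mg/mL.

63.4 mg/mL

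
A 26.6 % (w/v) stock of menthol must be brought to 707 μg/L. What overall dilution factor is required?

3.76 × 10⁵

Factor = C₀/C_target = 26.6 % (w/v) / 707 μg/L = 3.76 × 10⁵.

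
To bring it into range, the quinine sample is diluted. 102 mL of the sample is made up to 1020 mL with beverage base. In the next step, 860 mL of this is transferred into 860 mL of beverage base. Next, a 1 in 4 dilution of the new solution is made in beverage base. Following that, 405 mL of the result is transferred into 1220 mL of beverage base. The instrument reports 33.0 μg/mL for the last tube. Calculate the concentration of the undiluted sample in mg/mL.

Overall dilution factor = 10 × 2 × 4 × 4.012 = 321.
Original = 33.0 μg/mL × 321 = 1.06 × 10⁴ μg/mL = 10.6 mg/mL.

10.6 mg/mL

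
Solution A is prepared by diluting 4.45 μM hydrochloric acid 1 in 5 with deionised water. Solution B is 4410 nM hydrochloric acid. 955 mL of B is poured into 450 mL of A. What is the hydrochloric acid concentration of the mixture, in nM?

3280 nM

C_A = 4.45 μM / 5 = 0.890 μM.
C_B = 4410 nM = 4.41 μM.
C_mix = (C_A·V_A + C_B·V_B)/(V_A + V_B) = (0.890×450 + 4.41×955) / 1405 = 3.28 μM = 3280 nM.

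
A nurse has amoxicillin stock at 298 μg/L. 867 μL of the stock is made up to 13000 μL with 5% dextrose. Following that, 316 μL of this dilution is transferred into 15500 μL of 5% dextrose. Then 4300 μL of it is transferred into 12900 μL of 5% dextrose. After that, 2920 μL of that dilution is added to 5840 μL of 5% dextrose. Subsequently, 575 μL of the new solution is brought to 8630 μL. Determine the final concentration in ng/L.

Overall dilution factor = 14.99 × 50.05 × 4 × 3 × 15.01 = 1.35 × 10⁵.
298 μg/L / 1.35 × 10⁵ = 2.20 × 10⁻³ μg/L = 2.20 ng/L.

2.20 ng/L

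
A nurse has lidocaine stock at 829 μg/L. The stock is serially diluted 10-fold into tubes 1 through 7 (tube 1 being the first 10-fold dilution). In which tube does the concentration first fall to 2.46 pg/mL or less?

Tube n has concentration 829 μg/L / 10ⁿ.
Need 10ⁿ ≥ 829 μg/L / 2.46 pg/mL = 3.37 × 10⁵, so n ≥ 5.53.
First such tube: n = 6.

tube 6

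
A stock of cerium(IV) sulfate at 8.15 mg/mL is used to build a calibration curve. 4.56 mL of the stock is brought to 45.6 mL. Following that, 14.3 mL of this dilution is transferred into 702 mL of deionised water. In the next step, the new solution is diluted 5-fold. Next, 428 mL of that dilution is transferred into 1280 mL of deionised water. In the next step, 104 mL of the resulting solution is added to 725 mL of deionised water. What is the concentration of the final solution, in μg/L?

102 μg/L

Overall dilution factor = 10 × 50.09 × 5 × 3.991 × 7.971 = 7.97 × 10⁴.
8.15 mg/mL / 7.97 × 10⁴ = 1.02 × 10⁻⁴ mg/mL = 102 μg/L.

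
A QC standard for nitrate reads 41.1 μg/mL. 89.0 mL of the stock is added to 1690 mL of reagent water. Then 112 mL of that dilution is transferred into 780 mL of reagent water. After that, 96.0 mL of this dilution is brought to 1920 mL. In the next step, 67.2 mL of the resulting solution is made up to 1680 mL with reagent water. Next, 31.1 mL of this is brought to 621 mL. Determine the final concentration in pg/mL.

Overall dilution factor = 19.99 × 7.964 × 20 × 25 × 19.97 = 1.59 × 10⁶.
41.1 μg/mL / 1.59 × 10⁶ = 2.59 × 10⁻⁵ μg/mL = 25.9 pg/mL.

25.9 pg/mL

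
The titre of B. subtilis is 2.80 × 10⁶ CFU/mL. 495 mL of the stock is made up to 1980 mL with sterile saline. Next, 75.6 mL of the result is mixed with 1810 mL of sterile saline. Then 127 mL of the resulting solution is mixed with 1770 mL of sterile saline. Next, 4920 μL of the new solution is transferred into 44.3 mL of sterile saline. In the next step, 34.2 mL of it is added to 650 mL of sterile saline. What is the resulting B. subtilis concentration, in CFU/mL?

Overall dilution factor = 4 × 24.94 × 14.94 × 10.00 × 20.01 = 2.98 × 10⁵.
2.80 × 10⁶ CFU/mL / 2.98 × 10⁵ = 9.39 CFU/mL.

9.39 CFU/mL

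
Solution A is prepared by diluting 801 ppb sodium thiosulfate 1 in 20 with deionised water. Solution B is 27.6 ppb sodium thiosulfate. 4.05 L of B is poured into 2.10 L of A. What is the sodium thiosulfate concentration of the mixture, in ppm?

C_A = 801 ppb / 20 = 40.1 ppb.
C_mix = (C_A·V_A + C_B·V_B)/(V_A + V_B) = (40.1×2.10 + 27.6×4.05) / 6.150 = 31.9 ppb = 0.0319 ppm.

0.0319 ppm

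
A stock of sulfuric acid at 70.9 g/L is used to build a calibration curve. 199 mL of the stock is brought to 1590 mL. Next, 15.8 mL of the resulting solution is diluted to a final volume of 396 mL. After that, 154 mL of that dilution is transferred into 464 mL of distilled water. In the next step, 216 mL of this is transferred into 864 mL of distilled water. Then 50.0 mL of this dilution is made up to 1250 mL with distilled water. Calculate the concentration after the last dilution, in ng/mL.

Overall dilution factor = 7.990 × 25.06 × 4.013 × 5 × 25 = 1.00 × 10⁵.
70.9 g/L / 1.00 × 10⁵ = 7.06 × 10⁻⁴ g/L = 706 ng/mL.

706 ng/mL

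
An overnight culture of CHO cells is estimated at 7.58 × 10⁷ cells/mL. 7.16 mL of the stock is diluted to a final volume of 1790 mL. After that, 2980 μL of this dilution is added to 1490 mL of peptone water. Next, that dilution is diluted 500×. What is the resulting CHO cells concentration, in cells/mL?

1.21 cells/mL

Overall dilution factor = 250 × 501 × 500 = 6.26 × 10⁷.
7.58 × 10⁷ cells/mL / 6.26 × 10⁷ = 1.21 cells/mL.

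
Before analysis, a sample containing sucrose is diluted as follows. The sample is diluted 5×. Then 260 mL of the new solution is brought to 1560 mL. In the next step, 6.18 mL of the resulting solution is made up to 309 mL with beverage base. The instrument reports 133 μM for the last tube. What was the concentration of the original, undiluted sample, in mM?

Overall dilution factor = 5 × 6 × 50 = 1500.
Original = 133 μM × 1500 = 2.00 × 10⁵ μM = 200 mM.

200 mM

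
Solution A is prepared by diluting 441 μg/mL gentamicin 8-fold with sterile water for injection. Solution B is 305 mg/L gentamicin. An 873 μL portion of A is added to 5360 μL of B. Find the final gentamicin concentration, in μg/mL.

C_A = 441 μg/mL / 8 = 55.1 μg/mL.
C_B = 305 mg/L = 305 μg/mL.
C_mix = (C_A·V_A + C_B·V_B)/(V_A + V_B) = (55.1×873 + 305×5360) / 6233 = 270 μg/mL.

270 μg/mL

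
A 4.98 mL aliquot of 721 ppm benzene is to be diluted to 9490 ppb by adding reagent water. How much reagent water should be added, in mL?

9490 ppb = 9.49 ppm.
V₂ = C₁V₁/C₂ = 721 × 4.98 / 9.49 = 378 mL.
Diluent to add = V₂ − V₁ = 378 − 4.98 = 373 mL.

373 mL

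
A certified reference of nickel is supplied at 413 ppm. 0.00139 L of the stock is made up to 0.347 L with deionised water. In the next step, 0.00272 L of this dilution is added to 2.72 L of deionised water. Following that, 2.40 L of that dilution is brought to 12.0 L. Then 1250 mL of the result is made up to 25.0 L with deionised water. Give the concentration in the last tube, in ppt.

Overall dilution factor = 249.6 × 1001 × 5 × 20 = 2.50 × 10⁷.
413 ppm / 2.50 × 10⁷ = 1.65 × 10⁻⁵ ppm = 16.5 ppt.

16.5 ppt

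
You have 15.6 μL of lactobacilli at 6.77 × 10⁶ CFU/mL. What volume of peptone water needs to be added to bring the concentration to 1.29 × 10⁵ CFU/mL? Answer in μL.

V₂ = C₁V₁/C₂ = 6.77 × 10⁶ × 15.6 / 1.29 × 10⁵ = 819 μL.
Diluent to add = V₂ − V₁ = 819 − 15.6 = 803 μL.

803 μL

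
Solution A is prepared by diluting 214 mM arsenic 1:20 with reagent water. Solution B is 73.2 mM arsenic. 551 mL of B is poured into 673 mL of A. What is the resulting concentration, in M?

C_A = 214 mM / 20 = 10.7 mM.
C_mix = (C_A·V_A + C_B·V_B)/(V_A + V_B) = (10.7×673 + 73.2×551) / 1224 = 38.8 mM = 0.0388 M.

0.0388 M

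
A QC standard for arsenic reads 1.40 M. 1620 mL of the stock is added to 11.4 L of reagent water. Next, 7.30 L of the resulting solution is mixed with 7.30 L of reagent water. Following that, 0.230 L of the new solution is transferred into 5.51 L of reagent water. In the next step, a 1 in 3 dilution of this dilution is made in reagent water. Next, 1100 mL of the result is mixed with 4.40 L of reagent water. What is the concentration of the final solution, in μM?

Overall dilution factor = 8.037 × 2 × 24.96 × 3 × 5 = 6017.
1.40 M / 6017 = 2.33 × 10⁻⁴ M = 233 μM.

233 μM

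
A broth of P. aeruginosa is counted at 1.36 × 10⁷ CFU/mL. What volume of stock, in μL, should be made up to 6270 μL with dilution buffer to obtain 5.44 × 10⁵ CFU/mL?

V₁ = C₂V₂/C₁ = 5.44 × 10⁵ × 6270 / 1.36 × 10⁷ = 251 μL.

251 μL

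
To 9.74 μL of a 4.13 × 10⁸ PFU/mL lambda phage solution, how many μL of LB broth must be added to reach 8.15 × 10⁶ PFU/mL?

V₂ = C₁V₁/C₂ = 4.13 × 10⁸ × 9.74 / 8.15 × 10⁶ = 494 μL.
Diluent to add = V₂ − V₁ = 494 − 9.74 = 484 μL.

484 μL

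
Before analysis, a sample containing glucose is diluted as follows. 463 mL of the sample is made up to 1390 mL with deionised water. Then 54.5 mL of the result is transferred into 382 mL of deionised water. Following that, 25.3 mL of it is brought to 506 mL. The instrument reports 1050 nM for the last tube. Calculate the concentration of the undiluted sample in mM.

0.505 mM

Overall dilution factor = 3.002 × 8.009 × 20 = 481.
Original = 1050 nM × 481 = 5.05 × 10⁵ nM = 0.505 mM.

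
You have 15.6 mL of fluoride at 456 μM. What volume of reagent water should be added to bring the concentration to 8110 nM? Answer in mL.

862 mL

8110 nM = 8.11 μM.
V₂ = C₁V₁/C₂ = 456 × 15.6 / 8.11 = 877 mL.
Diluent to add = V₂ − V₁ = 877 − 15.6 = 862 mL.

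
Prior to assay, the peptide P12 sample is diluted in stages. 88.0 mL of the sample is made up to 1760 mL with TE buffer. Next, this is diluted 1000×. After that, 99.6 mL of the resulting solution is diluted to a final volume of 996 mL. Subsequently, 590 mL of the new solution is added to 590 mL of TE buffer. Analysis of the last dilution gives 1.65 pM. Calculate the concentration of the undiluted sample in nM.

660 nM

Overall dilution factor = 20 × 1000 × 10 × 2 = 4.00 × 10⁵.
Original = 1.65 pM × 4.00 × 10⁵ = 6.60 × 10⁵ pM = 660 nM.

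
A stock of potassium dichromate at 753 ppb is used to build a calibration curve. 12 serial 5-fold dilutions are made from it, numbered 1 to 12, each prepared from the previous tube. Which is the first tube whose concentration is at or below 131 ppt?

tube 6

Tube n has concentration 753 ppb / 5ⁿ.
Need 5ⁿ ≥ 753 ppb / 131 ppt = 5748, so n ≥ 5.38.
First such tube: n = 6.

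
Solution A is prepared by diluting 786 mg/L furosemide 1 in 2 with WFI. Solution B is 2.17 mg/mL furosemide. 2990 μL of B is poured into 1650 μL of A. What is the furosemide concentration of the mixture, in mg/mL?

C_A = 786 mg/L / 2 = 393 mg/L.
C_B = 2.17 mg/mL = 2170 mg/L.
C_mix = (C_A·V_A + C_B·V_B)/(V_A + V_B) = (393×1650 + 2170×2990) / 4640 = 1538 mg/L = 1.54 mg/mL.

1.54 mg/mL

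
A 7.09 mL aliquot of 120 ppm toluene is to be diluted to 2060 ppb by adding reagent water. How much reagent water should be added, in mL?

2060 ppb = 2.06 ppm.
V₂ = C₁V₁/C₂ = 120 × 7.09 / 2.06 = 413 mL.
Diluent to add = V₂ − V₁ = 413 − 7.09 = 406 mL.

406 mL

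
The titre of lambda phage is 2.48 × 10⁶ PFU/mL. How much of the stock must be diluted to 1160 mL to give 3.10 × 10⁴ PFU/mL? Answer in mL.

V₁ = C₂V₂/C₁ = 3.10 × 10⁴ × 1160 / 2.48 × 10⁶ = 14.5 mL.

14.5 mL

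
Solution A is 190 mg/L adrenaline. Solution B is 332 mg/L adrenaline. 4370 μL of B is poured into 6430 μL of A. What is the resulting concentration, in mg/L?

C_mix = (C_A·V_A + C_B·V_B)/(V_A + V_B) = (190×6430 + 332×4370) / 10800 = 247 mg/L.

247 mg/L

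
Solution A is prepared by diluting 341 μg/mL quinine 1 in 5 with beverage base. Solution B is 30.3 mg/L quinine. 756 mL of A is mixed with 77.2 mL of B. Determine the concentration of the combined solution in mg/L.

C_A = 341 μg/mL / 5 = 68.2 μg/mL.
C_B = 30.3 mg/L = 30.3 μg/mL.
C_mix = (C_A·V_A + C_B·V_B)/(V_A + V_B) = (68.2×756 + 30.3×77.2) / 833.2 = 64.7 μg/mL = 64.7 mg/L.

64.7 mg/L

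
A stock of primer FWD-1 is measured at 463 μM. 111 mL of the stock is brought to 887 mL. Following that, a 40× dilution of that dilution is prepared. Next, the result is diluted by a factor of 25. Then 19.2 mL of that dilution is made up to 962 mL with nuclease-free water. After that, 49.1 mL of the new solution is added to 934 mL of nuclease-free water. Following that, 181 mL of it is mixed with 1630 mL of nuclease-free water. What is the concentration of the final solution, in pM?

Overall dilution factor = 7.991 × 40 × 25 × 50.10 × 20.02 × 10.01 = 8.02 × 10⁷.
463 μM / 8.02 × 10⁷ = 5.77 × 10⁻⁶ μM = 5.77 pM.

5.77 pM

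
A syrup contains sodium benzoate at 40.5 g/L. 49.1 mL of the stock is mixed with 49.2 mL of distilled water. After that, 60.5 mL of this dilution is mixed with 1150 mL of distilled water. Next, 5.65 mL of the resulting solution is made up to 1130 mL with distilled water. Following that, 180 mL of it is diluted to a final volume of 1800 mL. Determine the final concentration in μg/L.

506 μg/L

Overall dilution factor = 2.002 × 20.01 × 200 × 10 = 8.01 × 10⁴.
40.5 g/L / 8.01 × 10⁴ = 5.06 × 10⁻⁴ g/L = 506 μg/L.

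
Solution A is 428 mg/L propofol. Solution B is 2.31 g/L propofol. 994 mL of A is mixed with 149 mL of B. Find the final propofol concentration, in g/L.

C_B = 2.31 g/L = 2310 mg/L.
C_mix = (C_A·V_A + C_B·V_B)/(V_A + V_B) = (428×994 + 2310×149) / 1143 = 673 mg/L = 0.673 g/L.

0.673 g/L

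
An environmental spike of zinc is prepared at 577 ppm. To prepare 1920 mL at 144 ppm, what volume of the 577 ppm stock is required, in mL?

479 mL

V₁ = C₂V₂/C₁ = 144 × 1920 / 577 = 479 mL.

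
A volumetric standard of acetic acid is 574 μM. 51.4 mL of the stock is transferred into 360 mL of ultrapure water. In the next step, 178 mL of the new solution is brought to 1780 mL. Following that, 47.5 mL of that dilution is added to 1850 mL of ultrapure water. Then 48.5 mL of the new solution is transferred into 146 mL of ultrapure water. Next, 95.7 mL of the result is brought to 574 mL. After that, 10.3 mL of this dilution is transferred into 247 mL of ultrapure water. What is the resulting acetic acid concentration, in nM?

0.299 nM

Overall dilution factor = 8.004 × 10 × 39.95 × 4.010 × 5.998 × 24.98 = 1.92 × 10⁶.
574 μM / 1.92 × 10⁶ = 2.99 × 10⁻⁴ μM = 0.299 nM.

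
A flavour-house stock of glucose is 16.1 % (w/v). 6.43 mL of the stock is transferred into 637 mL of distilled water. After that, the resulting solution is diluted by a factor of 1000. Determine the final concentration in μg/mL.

1.61 μg/mL

Overall dilution factor = 100.1 × 1000 = 1.00 × 10⁵.
16.1 % (w/v) / 1.00 × 10⁵ = 1.61 × 10⁻⁴ % (w/v) = 1.61 μg/mL.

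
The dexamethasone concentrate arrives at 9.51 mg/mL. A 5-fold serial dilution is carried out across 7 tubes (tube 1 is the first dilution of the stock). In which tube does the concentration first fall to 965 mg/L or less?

Tube n has concentration 9.51 mg/mL / 5ⁿ.
Need 5ⁿ ≥ 9.51 mg/mL / 965 mg/L = 9.85, so n ≥ 1.42.
First such tube: n = 2.

tube 2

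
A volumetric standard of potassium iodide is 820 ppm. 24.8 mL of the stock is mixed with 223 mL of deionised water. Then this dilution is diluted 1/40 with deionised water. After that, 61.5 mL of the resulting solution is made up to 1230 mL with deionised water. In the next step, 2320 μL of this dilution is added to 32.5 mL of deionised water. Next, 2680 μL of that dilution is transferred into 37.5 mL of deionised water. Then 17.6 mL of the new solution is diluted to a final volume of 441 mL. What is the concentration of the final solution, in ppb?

Overall dilution factor = 9.992 × 40 × 20 × 15.01 × 14.99 × 25.06 = 4.51 × 10⁷.
820 ppm / 4.51 × 10⁷ = 1.82 × 10⁻⁵ ppm = 0.0182 ppb.

0.0182 ppb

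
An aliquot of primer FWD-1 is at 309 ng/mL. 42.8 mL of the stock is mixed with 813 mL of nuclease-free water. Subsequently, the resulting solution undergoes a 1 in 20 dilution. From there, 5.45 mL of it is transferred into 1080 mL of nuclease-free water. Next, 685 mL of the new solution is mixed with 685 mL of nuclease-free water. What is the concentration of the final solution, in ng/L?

Overall dilution factor = 20.00 × 20 × 199.2 × 2 = 1.59 × 10⁵.
309 ng/mL / 1.59 × 10⁵ = 1.94 × 10⁻³ ng/mL = 1.94 ng/L.

1.94 ng/L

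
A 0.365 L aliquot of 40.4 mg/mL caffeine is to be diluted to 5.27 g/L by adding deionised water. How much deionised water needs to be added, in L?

2.43 L

5.27 g/L = 5.27 mg/mL.
V₂ = C₁V₁/C₂ = 40.4 × 0.365 / 5.27 = 2.80 L.
Diluent to add = V₂ − V₁ = 2.80 − 0.365 = 2.43 L.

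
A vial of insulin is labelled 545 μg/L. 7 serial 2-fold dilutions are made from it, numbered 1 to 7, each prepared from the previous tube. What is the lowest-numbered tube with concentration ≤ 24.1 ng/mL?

Tube n has concentration 545 μg/L / 2ⁿ.
Need 2ⁿ ≥ 545 μg/L / 24.1 ng/mL = 22.6, so n ≥ 4.50.
First such tube: n = 5.

tube 5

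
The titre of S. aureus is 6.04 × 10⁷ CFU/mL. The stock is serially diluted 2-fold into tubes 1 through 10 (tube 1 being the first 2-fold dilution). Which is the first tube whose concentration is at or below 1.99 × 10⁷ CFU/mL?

Tube n has concentration 6.04 × 10⁷ CFU/mL / 2ⁿ.
Need 2ⁿ ≥ 6.04 × 10⁷ CFU/mL / 1.99 × 10⁷ CFU/mL = 3.04, so n ≥ 1.60.
First such tube: n = 2.

tube 2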